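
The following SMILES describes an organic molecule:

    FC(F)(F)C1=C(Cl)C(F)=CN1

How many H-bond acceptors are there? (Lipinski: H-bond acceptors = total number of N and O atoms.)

N atoms: 1; O atoms: 0.
Lipinski HBA = 1 + 0 = 1.

1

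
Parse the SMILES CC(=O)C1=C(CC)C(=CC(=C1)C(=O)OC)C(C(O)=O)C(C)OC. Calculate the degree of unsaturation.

7

Molecular formula: C17H22O6.
DoU = (2C + 2 + N − H − X) / 2, where X is the halogen count and O/S are ignored.
    = (2·17 + 2 + 0 − 22 − 0) / 2 = 14 / 2 = 7.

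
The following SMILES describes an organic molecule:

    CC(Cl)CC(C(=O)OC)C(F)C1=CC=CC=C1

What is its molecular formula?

C13H16ClFO2

Walk through each heavy atom and fill implicit hydrogens from standard valence (C 4, N 3, O 2, S 2, halogen 1):
  atom 1: C, bond orders sum to 1 (valence 4) → 3 H
  atom 2: C, bond orders sum to 3 (valence 4) → 1 H
  atom 3: Cl (halogen, monovalent) → 0 H
  atom 4: C, bond orders sum to 2 (valence 4) → 2 H
  atom 5: C, bond orders sum to 3 (valence 4) → 1 H
  atom 6: C, bond orders sum to 4 (valence 4) → 0 H
  atom 7: O, bond orders sum to 2 (valence 2) → 0 H
  atom 8: O, bond orders sum to 2 (valence 2) → 0 H
  atom 9: C, bond orders sum to 1 (valence 4) → 3 H
  atom 10: C, bond orders sum to 3 (valence 4) → 1 H
  atom 11: F (halogen, monovalent) → 0 H
  atom 12: C, bond orders sum to 4 (valence 4) → 0 H
  atom 13: C, bond orders sum to 3 (valence 4) → 1 H
  atom 14: C, bond orders sum to 3 (valence 4) → 1 H
  atom 15: C, bond orders sum to 3 (valence 4) → 1 H
  atom 16: C, bond orders sum to 3 (valence 4) → 1 H
  atom 17: C, bond orders sum to 3 (valence 4) → 1 H
Totals → C:13, H:16, Cl:1, F:1, O:2.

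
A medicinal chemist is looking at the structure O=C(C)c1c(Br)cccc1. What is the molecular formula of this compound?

C8H7BrO

Walk through each heavy atom and fill implicit hydrogens from standard valence (C 4, N 3, O 2, S 2, halogen 1); for lowercase aromatic atoms, an aromatic c carries 1 H when it has two neighbours and 0 H with three, and aromatic n carries 0 H:
  atom 1: O, bond orders sum to 2 (valence 2) → 0 H
  atom 2: C, bond orders sum to 4 (valence 4) → 0 H
  atom 3: C, bond orders sum to 1 (valence 4) → 3 H
  atom 4: aromatic c, 3 neighbours → 0 H
  atom 5: aromatic c, 3 neighbours → 0 H
  atom 6: Br (halogen, monovalent) → 0 H
  atom 7: aromatic c, 2 neighbours → 1 H
  atom 8: aromatic c, 2 neighbours → 1 H
  atom 9: aromatic c, 2 neighbours → 1 H
  atom 10: aromatic c, 2 neighbours → 1 H
Totals → C:8, H:7, Br:1, O:1.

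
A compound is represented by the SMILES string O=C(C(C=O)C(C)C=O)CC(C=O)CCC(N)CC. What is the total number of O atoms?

4

Scan the SMILES for O atoms (remember two-letter symbols like Cl and Br are single atoms).
Oxygen count: 4.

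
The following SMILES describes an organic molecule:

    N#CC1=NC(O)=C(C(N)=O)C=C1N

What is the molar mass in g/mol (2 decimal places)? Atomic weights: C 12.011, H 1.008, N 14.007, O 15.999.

First, the molecular formula is C7H6N4O2 (counting implicit H from valence).
  C: 7 × 12.011 = 84.077
  H: 6 × 1.008 = 6.048
  N: 4 × 14.007 = 56.028
  O: 2 × 15.999 = 31.998
Sum: 7×12.011 + 6×1.008 + 4×14.007 + 2×15.999 = 178.151 → 178.15 g/mol.

178.15 g/mol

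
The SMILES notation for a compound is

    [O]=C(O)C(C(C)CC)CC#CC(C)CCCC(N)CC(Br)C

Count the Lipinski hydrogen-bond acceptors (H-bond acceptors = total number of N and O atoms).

N atoms: 1; O atoms: 2.
Lipinski HBA = 1 + 2 = 3.

3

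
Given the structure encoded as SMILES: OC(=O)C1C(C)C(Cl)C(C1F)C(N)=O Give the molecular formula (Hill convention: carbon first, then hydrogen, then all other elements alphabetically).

C8H11ClFNO3

Walk through each heavy atom and fill implicit hydrogens from standard valence (C 4, N 3, O 2, S 2, halogen 1):
  atom 1: O, bond orders sum to 1 (valence 2) → 1 H
  atom 2: C, bond orders sum to 4 (valence 4) → 0 H
  atom 3: O, bond orders sum to 2 (valence 2) → 0 H
  atom 4: C, bond orders sum to 3 (valence 4) → 1 H
  atom 5: C, bond orders sum to 3 (valence 4) → 1 H
  atom 6: C, bond orders sum to 1 (valence 4) → 3 H
  atom 7: C, bond orders sum to 3 (valence 4) → 1 H
  atom 8: Cl (halogen, monovalent) → 0 H
  atom 9: C, bond orders sum to 3 (valence 4) → 1 H
  atom 10: C, bond orders sum to 3 (valence 4) → 1 H
  atom 11: F (halogen, monovalent) → 0 H
  atom 12: C, bond orders sum to 4 (valence 4) → 0 H
  atom 13: N, bond orders sum to 1 (valence 3) → 2 H
  atom 14: O, bond orders sum to 2 (valence 2) → 0 H
Totals → C:8, H:11, Cl:1, F:1, N:1, O:3.
In Hill order: C8H11ClFNO3.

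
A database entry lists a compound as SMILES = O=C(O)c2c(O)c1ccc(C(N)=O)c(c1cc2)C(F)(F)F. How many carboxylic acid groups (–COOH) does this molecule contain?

1

The carboxylic acid motif appears at heavy-atom position 2 in the SMILES.
Other groups present: 1 amide, 1 hydroxyl.
Carboxylic acid count: 1.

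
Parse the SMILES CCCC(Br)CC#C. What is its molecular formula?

C7H11Br

Walk through each heavy atom and fill implicit hydrogens from standard valence (C 4, N 3, O 2, S 2, halogen 1):
  atom 1: C, bond orders sum to 1 (valence 4) → 3 H
  atom 2: C, bond orders sum to 2 (valence 4) → 2 H
  atom 3: C, bond orders sum to 2 (valence 4) → 2 H
  atom 4: C, bond orders sum to 3 (valence 4) → 1 H
  atom 5: Br (halogen, monovalent) → 0 H
  atom 6: C, bond orders sum to 2 (valence 4) → 2 H
  atom 7: C, bond orders sum to 4 (valence 4) → 0 H
  atom 8: C, bond orders sum to 3 (valence 4) → 1 H
Totals → C:7, H:11, Br:1.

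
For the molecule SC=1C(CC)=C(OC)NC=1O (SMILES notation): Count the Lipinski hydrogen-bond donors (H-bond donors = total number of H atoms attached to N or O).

Donors: find every N or O and count the H atoms it carries.
  atom 7 (O): bond orders sum to 2 → 0 H
  atom 9 (N): bond orders sum to 2 → 1 H
  atom 11 (O): bond orders sum to 1 → 1 H
Lipinski HBD = 2.

2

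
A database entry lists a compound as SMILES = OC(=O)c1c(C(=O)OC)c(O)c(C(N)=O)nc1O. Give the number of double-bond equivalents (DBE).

7

Molecular formula: C9H8N2O7.
DoU = (2C + 2 + N − H − X) / 2, where X is the halogen count and O/S are ignored.
    = (2·9 + 2 + 2 − 8 − 0) / 2 = 14 / 2 = 7.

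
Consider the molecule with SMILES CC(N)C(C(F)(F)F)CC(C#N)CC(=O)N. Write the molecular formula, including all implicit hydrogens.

Walk through each heavy atom and fill implicit hydrogens from standard valence (C 4, N 3, O 2, S 2, halogen 1):
  atom 1: C, bond orders sum to 1 (valence 4) → 3 H
  atom 2: C, bond orders sum to 3 (valence 4) → 1 H
  atom 3: N, bond orders sum to 1 (valence 3) → 2 H
  atom 4: C, bond orders sum to 3 (valence 4) → 1 H
  atom 5: C, bond orders sum to 4 (valence 4) → 0 H
  atom 6: F (halogen, monovalent) → 0 H
  atom 7: F (halogen, monovalent) → 0 H
  atom 8: F (halogen, monovalent) → 0 H
  atom 9: C, bond orders sum to 2 (valence 4) → 2 H
  atom 10: C, bond orders sum to 3 (valence 4) → 1 H
  atom 11: C, bond orders sum to 4 (valence 4) → 0 H
  atom 12: N, bond orders sum to 3 (valence 3) → 0 H
  atom 13: C, bond orders sum to 2 (valence 4) → 2 H
  atom 14: C, bond orders sum to 4 (valence 4) → 0 H
  atom 15: O, bond orders sum to 2 (valence 2) → 0 H
  atom 16: N, bond orders sum to 1 (valence 3) → 2 H
Totals → C:9, H:14, F:3, N:3, O:1.

C9H14F3N3O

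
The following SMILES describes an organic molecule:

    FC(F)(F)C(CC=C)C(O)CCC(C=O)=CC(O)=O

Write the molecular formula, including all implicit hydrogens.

C12H15F3O4

Walk through each heavy atom and fill implicit hydrogens from standard valence (C 4, N 3, O 2, S 2, halogen 1):
  atom 1: F (halogen, monovalent) → 0 H
  atom 2: C, bond orders sum to 4 (valence 4) → 0 H
  atom 3: F (halogen, monovalent) → 0 H
  atom 4: F (halogen, monovalent) → 0 H
  atom 5: C, bond orders sum to 3 (valence 4) → 1 H
  atom 6: C, bond orders sum to 2 (valence 4) → 2 H
  atom 7: C, bond orders sum to 3 (valence 4) → 1 H
  atom 8: C, bond orders sum to 2 (valence 4) → 2 H
  atom 9: C, bond orders sum to 3 (valence 4) → 1 H
  atom 10: O, bond orders sum to 1 (valence 2) → 1 H
  atom 11: C, bond orders sum to 2 (valence 4) → 2 H
  atom 12: C, bond orders sum to 2 (valence 4) → 2 H
  atom 13: C, bond orders sum to 4 (valence 4) → 0 H
  atom 14: C, bond orders sum to 3 (valence 4) → 1 H
  atom 15: O, bond orders sum to 2 (valence 2) → 0 H
  atom 16: C, bond orders sum to 3 (valence 4) → 1 H
  atom 17: C, bond orders sum to 4 (valence 4) → 0 H
  atom 18: O, bond orders sum to 1 (valence 2) → 1 H
  atom 19: O, bond orders sum to 2 (valence 2) → 0 H
Totals → C:12, H:15, F:3, O:4.
In Hill order: C12H15F3O4.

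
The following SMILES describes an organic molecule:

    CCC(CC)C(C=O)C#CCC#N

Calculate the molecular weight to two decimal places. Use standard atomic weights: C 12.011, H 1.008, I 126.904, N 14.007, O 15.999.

177.25 g/mol

First, the molecular formula is C11H15NO (counting implicit H from valence).
  C: 11 × 12.011 = 132.121
  H: 15 × 1.008 = 15.120
  N: 1 × 14.007 = 14.007
  O: 1 × 15.999 = 15.999
Sum: 11×12.011 + 15×1.008 + 1×14.007 + 1×15.999 = 177.247 → 177.25 g/mol.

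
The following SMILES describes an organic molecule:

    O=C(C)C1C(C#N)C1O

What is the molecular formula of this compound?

Walk through each heavy atom and fill implicit hydrogens from standard valence (C 4, N 3, O 2, S 2, halogen 1):
  atom 1: O, bond orders sum to 2 (valence 2) → 0 H
  atom 2: C, bond orders sum to 4 (valence 4) → 0 H
  atom 3: C, bond orders sum to 1 (valence 4) → 3 H
  atom 4: C, bond orders sum to 3 (valence 4) → 1 H
  atom 5: C, bond orders sum to 3 (valence 4) → 1 H
  atom 6: C, bond orders sum to 4 (valence 4) → 0 H
  atom 7: N, bond orders sum to 3 (valence 3) → 0 H
  atom 8: C, bond orders sum to 3 (valence 4) → 1 H
  atom 9: O, bond orders sum to 1 (valence 2) → 1 H
Totals → C:6, H:7, N:1, O:2.

C6H7NO2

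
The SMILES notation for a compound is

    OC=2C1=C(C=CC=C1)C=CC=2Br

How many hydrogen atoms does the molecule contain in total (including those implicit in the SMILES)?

7

Walk through each heavy atom and fill implicit hydrogens from standard valence (C 4, N 3, O 2, S 2, halogen 1):
  atom 1: O, bond orders sum to 1 (valence 2) → 1 H
  atom 2: C, bond orders sum to 4 (valence 4) → 0 H
  atom 3: C, bond orders sum to 4 (valence 4) → 0 H
  atom 4: C, bond orders sum to 4 (valence 4) → 0 H
  atom 5: C, bond orders sum to 3 (valence 4) → 1 H
  atom 6: C, bond orders sum to 3 (valence 4) → 1 H
  atom 7: C, bond orders sum to 3 (valence 4) → 1 H
  atom 8: C, bond orders sum to 3 (valence 4) → 1 H
  atom 9: C, bond orders sum to 3 (valence 4) → 1 H
  atom 10: C, bond orders sum to 3 (valence 4) → 1 H
  atom 11: C, bond orders sum to 4 (valence 4) → 0 H
  atom 12: Br (halogen, monovalent) → 0 H
Total hydrogens: 7.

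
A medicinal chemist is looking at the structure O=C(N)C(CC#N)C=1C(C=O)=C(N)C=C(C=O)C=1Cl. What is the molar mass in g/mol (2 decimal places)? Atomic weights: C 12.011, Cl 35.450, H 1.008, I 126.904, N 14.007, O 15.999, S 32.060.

279.68 g/mol

First, the molecular formula is C12H10ClN3O3 (counting implicit H from valence).
  C: 12 × 12.011 = 144.132
  Cl: 1 × 35.450 = 35.450
  H: 10 × 1.008 = 10.080
  N: 3 × 14.007 = 42.021
  O: 3 × 15.999 = 47.997
Sum: 12×12.011 + 1×35.450 + 10×1.008 + 3×14.007 + 3×15.999 = 279.680 → 279.68 g/mol.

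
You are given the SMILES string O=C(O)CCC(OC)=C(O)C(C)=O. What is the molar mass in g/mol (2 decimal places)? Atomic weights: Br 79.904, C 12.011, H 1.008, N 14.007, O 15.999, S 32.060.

188.18 g/mol

First, the molecular formula is C8H12O5 (counting implicit H from valence).
  C: 8 × 12.011 = 96.088
  H: 12 × 1.008 = 12.096
  O: 5 × 15.999 = 79.995
Sum: 8×12.011 + 12×1.008 + 5×15.999 = 188.179 → 188.18 g/mol.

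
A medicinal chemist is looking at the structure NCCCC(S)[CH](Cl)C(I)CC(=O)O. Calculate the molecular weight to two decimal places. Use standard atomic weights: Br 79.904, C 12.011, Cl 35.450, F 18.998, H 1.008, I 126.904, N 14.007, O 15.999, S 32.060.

First, the molecular formula is C8H15ClINO2S (counting implicit H from valence).
  C: 8 × 12.011 = 96.088
  Cl: 1 × 35.450 = 35.450
  H: 15 × 1.008 = 15.120
  I: 1 × 126.904 = 126.904
  N: 1 × 14.007 = 14.007
  O: 2 × 15.999 = 31.998
  S: 1 × 32.060 = 32.060
Sum: 8×12.011 + 1×35.450 + 15×1.008 + 1×126.904 + 1×14.007 + 2×15.999 + 1×32.060 = 351.627 → 351.63 g/mol.

351.63 g/mol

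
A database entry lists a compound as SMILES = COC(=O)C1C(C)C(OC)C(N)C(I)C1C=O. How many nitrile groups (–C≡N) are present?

0

Scan the SMILES for the nitrile motif — none present.
Groups that are present: 1 aldehyde, 1 ester, 1 ether, 1 primary amine.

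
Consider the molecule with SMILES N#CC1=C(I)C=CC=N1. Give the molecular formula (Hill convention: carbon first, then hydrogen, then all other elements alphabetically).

Walk through each heavy atom and fill implicit hydrogens from standard valence (C 4, N 3, O 2, S 2, halogen 1):
  atom 1: N, bond orders sum to 3 (valence 3) → 0 H
  atom 2: C, bond orders sum to 4 (valence 4) → 0 H
  atom 3: C, bond orders sum to 4 (valence 4) → 0 H
  atom 4: C, bond orders sum to 4 (valence 4) → 0 H
  atom 5: I (halogen, monovalent) → 0 H
  atom 6: C, bond orders sum to 3 (valence 4) → 1 H
  atom 7: C, bond orders sum to 3 (valence 4) → 1 H
  atom 8: C, bond orders sum to 3 (valence 4) → 1 H
  atom 9: N, bond orders sum to 3 (valence 3) → 0 H
Totals → C:6, H:3, I:1, N:2.
In Hill order: C6H3IN2.

C6H3IN2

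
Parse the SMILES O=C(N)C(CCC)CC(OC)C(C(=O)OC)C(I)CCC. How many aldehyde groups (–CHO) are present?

0

Scan the SMILES for the aldehyde motif — none present.
Groups that are present: 1 amide, 1 ester, 1 ether.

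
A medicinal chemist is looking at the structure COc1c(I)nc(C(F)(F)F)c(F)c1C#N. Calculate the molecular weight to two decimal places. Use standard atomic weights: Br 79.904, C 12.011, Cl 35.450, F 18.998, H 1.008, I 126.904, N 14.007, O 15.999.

First, the molecular formula is C8H3F4IN2O (counting implicit H from valence).
  C: 8 × 12.011 = 96.088
  F: 4 × 18.998 = 75.992
  H: 3 × 1.008 = 3.024
  I: 1 × 126.904 = 126.904
  N: 2 × 14.007 = 28.014
  O: 1 × 15.999 = 15.999
Sum: 8×12.011 + 4×18.998 + 3×1.008 + 1×126.904 + 2×14.007 + 1×15.999 = 346.021 → 346.02 g/mol.

346.02 g/mol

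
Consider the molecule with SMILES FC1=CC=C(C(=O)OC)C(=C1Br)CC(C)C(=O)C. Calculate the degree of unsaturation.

Degree of unsaturation = (number of rings) + (number of π bonds).
Ring closures in the SMILES: 1.
π bonds: 5 double bonds (each 1 DoU) → 5 DoU from unsaturation.
Total DoU = 1 + 5 = 6.

6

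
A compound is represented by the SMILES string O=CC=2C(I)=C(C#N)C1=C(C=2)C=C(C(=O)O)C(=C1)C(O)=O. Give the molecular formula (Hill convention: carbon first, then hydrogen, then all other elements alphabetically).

Walk through each heavy atom and fill implicit hydrogens from standard valence (C 4, N 3, O 2, S 2, halogen 1):
  atom 1: O, bond orders sum to 2 (valence 2) → 0 H
  atom 2: C, bond orders sum to 3 (valence 4) → 1 H
  atom 3: C, bond orders sum to 4 (valence 4) → 0 H
  atom 4: C, bond orders sum to 4 (valence 4) → 0 H
  atom 5: I (halogen, monovalent) → 0 H
  atom 6: C, bond orders sum to 4 (valence 4) → 0 H
  atom 7: C, bond orders sum to 4 (valence 4) → 0 H
  atom 8: N, bond orders sum to 3 (valence 3) → 0 H
  atom 9: C, bond orders sum to 4 (valence 4) → 0 H
  atom 10: C, bond orders sum to 4 (valence 4) → 0 H
  atom 11: C, bond orders sum to 3 (valence 4) → 1 H
  atom 12: C, bond orders sum to 3 (valence 4) → 1 H
  atom 13: C, bond orders sum to 4 (valence 4) → 0 H
  atom 14: C, bond orders sum to 4 (valence 4) → 0 H
  atom 15: O, bond orders sum to 2 (valence 2) → 0 H
  atom 16: O, bond orders sum to 1 (valence 2) → 1 H
  atom 17: C, bond orders sum to 4 (valence 4) → 0 H
  atom 18: C, bond orders sum to 3 (valence 4) → 1 H
  atom 19: C, bond orders sum to 4 (valence 4) → 0 H
  atom 20: O, bond orders sum to 1 (valence 2) → 1 H
  atom 21: O, bond orders sum to 2 (valence 2) → 0 H
Totals → C:14, H:6, I:1, N:1, O:5.

C14H6INO5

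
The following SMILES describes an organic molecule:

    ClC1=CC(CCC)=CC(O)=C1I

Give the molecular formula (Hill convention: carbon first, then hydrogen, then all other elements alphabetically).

Walk through each heavy atom and fill implicit hydrogens from standard valence (C 4, N 3, O 2, S 2, halogen 1):
  atom 1: Cl (halogen, monovalent) → 0 H
  atom 2: C, bond orders sum to 4 (valence 4) → 0 H
  atom 3: C, bond orders sum to 3 (valence 4) → 1 H
  atom 4: C, bond orders sum to 4 (valence 4) → 0 H
  atom 5: C, bond orders sum to 2 (valence 4) → 2 H
  atom 6: C, bond orders sum to 2 (valence 4) → 2 H
  atom 7: C, bond orders sum to 1 (valence 4) → 3 H
  atom 8: C, bond orders sum to 3 (valence 4) → 1 H
  atom 9: C, bond orders sum to 4 (valence 4) → 0 H
  atom 10: O, bond orders sum to 1 (valence 2) → 1 H
  atom 11: C, bond orders sum to 4 (valence 4) → 0 H
  atom 12: I (halogen, monovalent) → 0 H
Totals → C:9, H:10, Cl:1, I:1, O:1.

C9H10ClIO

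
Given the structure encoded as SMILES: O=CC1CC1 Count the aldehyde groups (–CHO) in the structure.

1

The aldehyde motif appears at heavy-atom position 2 in the SMILES.
Aldehyde count: 1.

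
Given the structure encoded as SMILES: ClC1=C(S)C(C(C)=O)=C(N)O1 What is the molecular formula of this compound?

Walk through each heavy atom and fill implicit hydrogens from standard valence (C 4, N 3, O 2, S 2, halogen 1):
  atom 1: Cl (halogen, monovalent) → 0 H
  atom 2: C, bond orders sum to 4 (valence 4) → 0 H
  atom 3: C, bond orders sum to 4 (valence 4) → 0 H
  atom 4: S, bond orders sum to 1 (valence 2) → 1 H
  atom 5: C, bond orders sum to 4 (valence 4) → 0 H
  atom 6: C, bond orders sum to 4 (valence 4) → 0 H
  atom 7: C, bond orders sum to 1 (valence 4) → 3 H
  atom 8: O, bond orders sum to 2 (valence 2) → 0 H
  atom 9: C, bond orders sum to 4 (valence 4) → 0 H
  atom 10: N, bond orders sum to 1 (valence 3) → 2 H
  atom 11: O, bond orders sum to 2 (valence 2) → 0 H
Totals → C:6, H:6, Cl:1, N:1, O:2, S:1.

C6H6ClNO2S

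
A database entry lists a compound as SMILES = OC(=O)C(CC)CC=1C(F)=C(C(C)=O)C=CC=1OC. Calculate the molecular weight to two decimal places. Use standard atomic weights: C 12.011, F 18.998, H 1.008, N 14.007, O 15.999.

First, the molecular formula is C14H17FO4 (counting implicit H from valence).
  C: 14 × 12.011 = 168.154
  F: 1 × 18.998 = 18.998
  H: 17 × 1.008 = 17.136
  O: 4 × 15.999 = 63.996
Sum: 14×12.011 + 1×18.998 + 17×1.008 + 4×15.999 = 268.284 → 268.28 g/mol.

268.28 g/mol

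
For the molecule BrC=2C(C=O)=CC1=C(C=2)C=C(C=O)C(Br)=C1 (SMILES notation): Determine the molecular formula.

Walk through each heavy atom and fill implicit hydrogens from standard valence (C 4, N 3, O 2, S 2, halogen 1):
  atom 1: Br (halogen, monovalent) → 0 H
  atom 2: C, bond orders sum to 4 (valence 4) → 0 H
  atom 3: C, bond orders sum to 4 (valence 4) → 0 H
  atom 4: C, bond orders sum to 3 (valence 4) → 1 H
  atom 5: O, bond orders sum to 2 (valence 2) → 0 H
  atom 6: C, bond orders sum to 3 (valence 4) → 1 H
  atom 7: C, bond orders sum to 4 (valence 4) → 0 H
  atom 8: C, bond orders sum to 4 (valence 4) → 0 H
  atom 9: C, bond orders sum to 3 (valence 4) → 1 H
  atom 10: C, bond orders sum to 3 (valence 4) → 1 H
  atom 11: C, bond orders sum to 4 (valence 4) → 0 H
  atom 12: C, bond orders sum to 3 (valence 4) → 1 H
  atom 13: O, bond orders sum to 2 (valence 2) → 0 H
  atom 14: C, bond orders sum to 4 (valence 4) → 0 H
  atom 15: Br (halogen, monovalent) → 0 H
  atom 16: C, bond orders sum to 3 (valence 4) → 1 H
Totals → C:12, H:6, Br:2, O:2.
In Hill order: C12H6Br2O2.

C12H6Br2O2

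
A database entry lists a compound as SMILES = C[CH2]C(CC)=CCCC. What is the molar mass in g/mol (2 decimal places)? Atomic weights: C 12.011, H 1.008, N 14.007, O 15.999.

126.24 g/mol

First, the molecular formula is C9H18 (counting implicit H from valence).
  C: 9 × 12.011 = 108.099
  H: 18 × 1.008 = 18.144
Sum: 9×12.011 + 18×1.008 = 126.243 → 126.24 g/mol.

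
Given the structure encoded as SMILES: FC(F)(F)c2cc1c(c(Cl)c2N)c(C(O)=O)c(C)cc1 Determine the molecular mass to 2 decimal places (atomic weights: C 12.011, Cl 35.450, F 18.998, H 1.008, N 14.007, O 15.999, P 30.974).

303.66 g/mol

First, the molecular formula is C13H9ClF3NO2 (counting implicit H from valence).
  C: 13 × 12.011 = 156.143
  Cl: 1 × 35.450 = 35.450
  F: 3 × 18.998 = 56.994
  H: 9 × 1.008 = 9.072
  N: 1 × 14.007 = 14.007
  O: 2 × 15.999 = 31.998
Sum: 13×12.011 + 1×35.450 + 3×18.998 + 9×1.008 + 1×14.007 + 2×15.999 = 303.664 → 303.66 g/mol.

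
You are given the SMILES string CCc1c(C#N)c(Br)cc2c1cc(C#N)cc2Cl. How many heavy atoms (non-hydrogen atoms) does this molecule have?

18

Every atom symbol written in the SMILES (organic subset) is one heavy atom; implicit H are not written.
Heavy atoms by element → Br:1, C:14, Cl:1, N:2.
Total: 18.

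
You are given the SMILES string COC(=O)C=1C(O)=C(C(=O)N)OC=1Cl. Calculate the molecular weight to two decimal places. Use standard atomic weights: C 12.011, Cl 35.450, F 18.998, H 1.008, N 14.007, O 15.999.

First, the molecular formula is C7H6ClNO5 (counting implicit H from valence).
  C: 7 × 12.011 = 84.077
  Cl: 1 × 35.450 = 35.450
  H: 6 × 1.008 = 6.048
  N: 1 × 14.007 = 14.007
  O: 5 × 15.999 = 79.995
Sum: 7×12.011 + 1×35.450 + 6×1.008 + 1×14.007 + 5×15.999 = 219.577 → 219.58 g/mol.

219.58 g/mol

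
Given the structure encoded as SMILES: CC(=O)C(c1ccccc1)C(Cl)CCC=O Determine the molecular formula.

C13H15ClO2

Walk through each heavy atom and fill implicit hydrogens from standard valence (C 4, N 3, O 2, S 2, halogen 1); for lowercase aromatic atoms, an aromatic c carries 1 H when it has two neighbours and 0 H with three, and aromatic n carries 0 H:
  atom 1: C, bond orders sum to 1 (valence 4) → 3 H
  atom 2: C, bond orders sum to 4 (valence 4) → 0 H
  atom 3: O, bond orders sum to 2 (valence 2) → 0 H
  atom 4: C, bond orders sum to 3 (valence 4) → 1 H
  atom 5: aromatic c, 3 neighbours → 0 H
  atom 6: aromatic c, 2 neighbours → 1 H
  atom 7: aromatic c, 2 neighbours → 1 H
  atom 8: aromatic c, 2 neighbours → 1 H
  atom 9: aromatic c, 2 neighbours → 1 H
  atom 10: aromatic c, 2 neighbours → 1 H
  atom 11: C, bond orders sum to 3 (valence 4) → 1 H
  atom 12: Cl (halogen, monovalent) → 0 H
  atom 13: C, bond orders sum to 2 (valence 4) → 2 H
  atom 14: C, bond orders sum to 2 (valence 4) → 2 H
  atom 15: C, bond orders sum to 3 (valence 4) → 1 H
  atom 16: O, bond orders sum to 2 (valence 2) → 0 H
Totals → C:13, H:15, Cl:1, O:2.
In Hill order: C13H15ClO2.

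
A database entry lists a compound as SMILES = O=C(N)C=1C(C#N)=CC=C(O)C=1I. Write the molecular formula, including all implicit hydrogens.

C8H5IN2O2

Walk through each heavy atom and fill implicit hydrogens from standard valence (C 4, N 3, O 2, S 2, halogen 1):
  atom 1: O, bond orders sum to 2 (valence 2) → 0 H
  atom 2: C, bond orders sum to 4 (valence 4) → 0 H
  atom 3: N, bond orders sum to 1 (valence 3) → 2 H
  atom 4: C, bond orders sum to 4 (valence 4) → 0 H
  atom 5: C, bond orders sum to 4 (valence 4) → 0 H
  atom 6: C, bond orders sum to 4 (valence 4) → 0 H
  atom 7: N, bond orders sum to 3 (valence 3) → 0 H
  atom 8: C, bond orders sum to 3 (valence 4) → 1 H
  atom 9: C, bond orders sum to 3 (valence 4) → 1 H
  atom 10: C, bond orders sum to 4 (valence 4) → 0 H
  atom 11: O, bond orders sum to 1 (valence 2) → 1 H
  atom 12: C, bond orders sum to 4 (valence 4) → 0 H
  atom 13: I (halogen, monovalent) → 0 H
Totals → C:8, H:5, I:1, N:2, O:2.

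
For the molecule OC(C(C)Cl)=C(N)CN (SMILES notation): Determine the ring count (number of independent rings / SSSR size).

0

In SMILES, each pair of matching ring-closure digits denotes one ring-closing bond; the number of such bonds equals the number of independent rings.
Ring-closure bonds here: 0.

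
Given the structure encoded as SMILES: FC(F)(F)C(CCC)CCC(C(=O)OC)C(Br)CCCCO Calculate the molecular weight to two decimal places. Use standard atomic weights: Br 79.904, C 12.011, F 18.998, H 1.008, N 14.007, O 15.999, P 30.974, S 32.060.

391.27 g/mol

First, the molecular formula is C15H26BrF3O3 (counting implicit H from valence).
  Br: 1 × 79.904 = 79.904
  C: 15 × 12.011 = 180.165
  F: 3 × 18.998 = 56.994
  H: 26 × 1.008 = 26.208
  O: 3 × 15.999 = 47.997
Sum: 1×79.904 + 15×12.011 + 3×18.998 + 26×1.008 + 3×15.999 = 391.268 → 391.27 g/mol.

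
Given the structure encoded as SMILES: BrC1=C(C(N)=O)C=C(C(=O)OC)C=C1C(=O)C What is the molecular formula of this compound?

C11H10BrNO4

Walk through each heavy atom and fill implicit hydrogens from standard valence (C 4, N 3, O 2, S 2, halogen 1):
  atom 1: Br (halogen, monovalent) → 0 H
  atom 2: C, bond orders sum to 4 (valence 4) → 0 H
  atom 3: C, bond orders sum to 4 (valence 4) → 0 H
  atom 4: C, bond orders sum to 4 (valence 4) → 0 H
  atom 5: N, bond orders sum to 1 (valence 3) → 2 H
  atom 6: O, bond orders sum to 2 (valence 2) → 0 H
  atom 7: C, bond orders sum to 3 (valence 4) → 1 H
  atom 8: C, bond orders sum to 4 (valence 4) → 0 H
  atom 9: C, bond orders sum to 4 (valence 4) → 0 H
  atom 10: O, bond orders sum to 2 (valence 2) → 0 H
  atom 11: O, bond orders sum to 2 (valence 2) → 0 H
  atom 12: C, bond orders sum to 1 (valence 4) → 3 H
  atom 13: C, bond orders sum to 3 (valence 4) → 1 H
  atom 14: C, bond orders sum to 4 (valence 4) → 0 H
  atom 15: C, bond orders sum to 4 (valence 4) → 0 H
  atom 16: O, bond orders sum to 2 (valence 2) → 0 H
  atom 17: C, bond orders sum to 1 (valence 4) → 3 H
Totals → C:11, H:10, Br:1, N:1, O:4.
In Hill order: C11H10BrNO4.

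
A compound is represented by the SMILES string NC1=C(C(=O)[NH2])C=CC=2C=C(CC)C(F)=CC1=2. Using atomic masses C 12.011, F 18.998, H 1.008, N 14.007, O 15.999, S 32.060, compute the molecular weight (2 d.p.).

232.26 g/mol

First, the molecular formula is C13H13FN2O (counting implicit H from valence).
  C: 13 × 12.011 = 156.143
  F: 1 × 18.998 = 18.998
  H: 13 × 1.008 = 13.104
  N: 2 × 14.007 = 28.014
  O: 1 × 15.999 = 15.999
Sum: 13×12.011 + 1×18.998 + 13×1.008 + 2×14.007 + 1×15.999 = 232.258 → 232.26 g/mol.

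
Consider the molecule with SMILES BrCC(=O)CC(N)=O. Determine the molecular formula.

Walk through each heavy atom and fill implicit hydrogens from standard valence (C 4, N 3, O 2, S 2, halogen 1):
  atom 1: Br (halogen, monovalent) → 0 H
  atom 2: C, bond orders sum to 2 (valence 4) → 2 H
  atom 3: C, bond orders sum to 4 (valence 4) → 0 H
  atom 4: O, bond orders sum to 2 (valence 2) → 0 H
  atom 5: C, bond orders sum to 2 (valence 4) → 2 H
  atom 6: C, bond orders sum to 4 (valence 4) → 0 H
  atom 7: N, bond orders sum to 1 (valence 3) → 2 H
  atom 8: O, bond orders sum to 2 (valence 2) → 0 H
Totals → C:4, H:6, Br:1, N:1, O:2.
In Hill order: C4H6BrNO2.

C4H6BrNO2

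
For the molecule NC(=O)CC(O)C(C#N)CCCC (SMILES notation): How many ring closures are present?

In SMILES, each pair of matching ring-closure digits denotes one ring-closing bond; the number of such bonds equals the number of independent rings.
Ring-closure bonds here: 0.

0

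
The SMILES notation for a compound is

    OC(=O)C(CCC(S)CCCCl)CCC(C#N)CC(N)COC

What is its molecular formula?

Walk through each heavy atom and fill implicit hydrogens from standard valence (C 4, N 3, O 2, S 2, halogen 1):
  atom 1: O, bond orders sum to 1 (valence 2) → 1 H
  atom 2: C, bond orders sum to 4 (valence 4) → 0 H
  atom 3: O, bond orders sum to 2 (valence 2) → 0 H
  atom 4: C, bond orders sum to 3 (valence 4) → 1 H
  atom 5: C, bond orders sum to 2 (valence 4) → 2 H
  atom 6: C, bond orders sum to 2 (valence 4) → 2 H
  atom 7: C, bond orders sum to 3 (valence 4) → 1 H
  atom 8: S, bond orders sum to 1 (valence 2) → 1 H
  atom 9: C, bond orders sum to 2 (valence 4) → 2 H
  atom 10: C, bond orders sum to 2 (valence 4) → 2 H
  atom 11: C, bond orders sum to 2 (valence 4) → 2 H
  atom 12: Cl (halogen, monovalent) → 0 H
  atom 13: C, bond orders sum to 2 (valence 4) → 2 H
  atom 14: C, bond orders sum to 2 (valence 4) → 2 H
  atom 15: C, bond orders sum to 3 (valence 4) → 1 H
  atom 16: C, bond orders sum to 4 (valence 4) → 0 H
  atom 17: N, bond orders sum to 3 (valence 3) → 0 H
  atom 18: C, bond orders sum to 2 (valence 4) → 2 H
  atom 19: C, bond orders sum to 3 (valence 4) → 1 H
  atom 20: N, bond orders sum to 1 (valence 3) → 2 H
  atom 21: C, bond orders sum to 2 (valence 4) → 2 H
  atom 22: O, bond orders sum to 2 (valence 2) → 0 H
  atom 23: C, bond orders sum to 1 (valence 4) → 3 H
Totals → C:16, H:29, Cl:1, N:2, O:3, S:1.
In Hill order: C16H29ClN2O3S.

C16H29ClN2O3S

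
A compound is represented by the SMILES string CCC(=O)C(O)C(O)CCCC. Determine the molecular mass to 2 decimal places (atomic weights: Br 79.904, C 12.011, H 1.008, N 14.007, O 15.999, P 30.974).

First, the molecular formula is C9H18O3 (counting implicit H from valence).
  C: 9 × 12.011 = 108.099
  H: 18 × 1.008 = 18.144
  O: 3 × 15.999 = 47.997
Sum: 9×12.011 + 18×1.008 + 3×15.999 = 174.240 → 174.24 g/mol.

174.24 g/mol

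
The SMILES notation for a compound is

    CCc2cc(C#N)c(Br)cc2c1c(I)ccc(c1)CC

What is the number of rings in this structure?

In SMILES, each pair of matching ring-closure digits denotes one ring-closing bond; the number of such bonds equals the number of independent rings.
Ring-closure bonds here: 2.

2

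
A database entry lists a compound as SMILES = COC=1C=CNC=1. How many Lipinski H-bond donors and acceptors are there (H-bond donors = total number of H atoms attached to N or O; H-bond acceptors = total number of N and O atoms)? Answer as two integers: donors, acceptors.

1, 2

Donors: find every N or O and count the H atoms it carries.
  atom 2 (O): bond orders sum to 2 → 0 H
  atom 6 (N): bond orders sum to 2 → 1 H
Lipinski HBD = 1.
Acceptors: N atoms = 1, O atoms = 1 → HBA = 2.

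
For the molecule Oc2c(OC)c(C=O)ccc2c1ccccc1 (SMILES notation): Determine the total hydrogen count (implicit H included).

Walk through each heavy atom and fill implicit hydrogens from standard valence (C 4, N 3, O 2, S 2, halogen 1); for lowercase aromatic atoms, an aromatic c carries 1 H when it has two neighbours and 0 H with three, and aromatic n carries 0 H:
  atom 1: O, bond orders sum to 1 (valence 2) → 1 H
  atom 2: aromatic c, 3 neighbours → 0 H
  atom 3: aromatic c, 3 neighbours → 0 H
  atom 4: O, bond orders sum to 2 (valence 2) → 0 H
  atom 5: C, bond orders sum to 1 (valence 4) → 3 H
  atom 6: aromatic c, 3 neighbours → 0 H
  atom 7: C, bond orders sum to 3 (valence 4) → 1 H
  atom 8: O, bond orders sum to 2 (valence 2) → 0 H
  atom 9: aromatic c, 2 neighbours → 1 H
  atom 10: aromatic c, 2 neighbours → 1 H
  atom 11: aromatic c, 3 neighbours → 0 H
  atom 12: aromatic c, 3 neighbours → 0 H
  atom 13: aromatic c, 2 neighbours → 1 H
  atom 14: aromatic c, 2 neighbours → 1 H
  atom 15: aromatic c, 2 neighbours → 1 H
  atom 16: aromatic c, 2 neighbours → 1 H
  atom 17: aromatic c, 2 neighbours → 1 H
Total hydrogens: 12.

12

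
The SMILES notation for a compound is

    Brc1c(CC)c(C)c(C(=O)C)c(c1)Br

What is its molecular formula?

C11H12Br2O

Walk through each heavy atom and fill implicit hydrogens from standard valence (C 4, N 3, O 2, S 2, halogen 1); for lowercase aromatic atoms, an aromatic c carries 1 H when it has two neighbours and 0 H with three, and aromatic n carries 0 H:
  atom 1: Br (halogen, monovalent) → 0 H
  atom 2: aromatic c, 3 neighbours → 0 H
  atom 3: aromatic c, 3 neighbours → 0 H
  atom 4: C, bond orders sum to 2 (valence 4) → 2 H
  atom 5: C, bond orders sum to 1 (valence 4) → 3 H
  atom 6: aromatic c, 3 neighbours → 0 H
  atom 7: C, bond orders sum to 1 (valence 4) → 3 H
  atom 8: aromatic c, 3 neighbours → 0 H
  atom 9: C, bond orders sum to 4 (valence 4) → 0 H
  atom 10: O, bond orders sum to 2 (valence 2) → 0 H
  atom 11: C, bond orders sum to 1 (valence 4) → 3 H
  atom 12: aromatic c, 3 neighbours → 0 H
  atom 13: aromatic c, 2 neighbours → 1 H
  atom 14: Br (halogen, monovalent) → 0 H
Totals → C:11, H:12, Br:2, O:1.
In Hill order: C11H12Br2O.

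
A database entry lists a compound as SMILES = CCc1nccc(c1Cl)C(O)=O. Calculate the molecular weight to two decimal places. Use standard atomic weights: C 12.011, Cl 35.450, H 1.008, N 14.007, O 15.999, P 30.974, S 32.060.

First, the molecular formula is C8H8ClNO2 (counting implicit H from valence).
  C: 8 × 12.011 = 96.088
  Cl: 1 × 35.450 = 35.450
  H: 8 × 1.008 = 8.064
  N: 1 × 14.007 = 14.007
  O: 2 × 15.999 = 31.998
Sum: 8×12.011 + 1×35.450 + 8×1.008 + 1×14.007 + 2×15.999 = 185.607 → 185.61 g/mol.

185.61 g/mol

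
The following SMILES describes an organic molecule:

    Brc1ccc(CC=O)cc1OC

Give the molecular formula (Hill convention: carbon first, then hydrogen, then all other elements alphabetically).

Walk through each heavy atom and fill implicit hydrogens from standard valence (C 4, N 3, O 2, S 2, halogen 1); for lowercase aromatic atoms, an aromatic c carries 1 H when it has two neighbours and 0 H with three, and aromatic n carries 0 H:
  atom 1: Br (halogen, monovalent) → 0 H
  atom 2: aromatic c, 3 neighbours → 0 H
  atom 3: aromatic c, 2 neighbours → 1 H
  atom 4: aromatic c, 2 neighbours → 1 H
  atom 5: aromatic c, 3 neighbours → 0 H
  atom 6: C, bond orders sum to 2 (valence 4) → 2 H
  atom 7: C, bond orders sum to 3 (valence 4) → 1 H
  atom 8: O, bond orders sum to 2 (valence 2) → 0 H
  atom 9: aromatic c, 2 neighbours → 1 H
  atom 10: aromatic c, 3 neighbours → 0 H
  atom 11: O, bond orders sum to 2 (valence 2) → 0 H
  atom 12: C, bond orders sum to 1 (valence 4) → 3 H
Totals → C:9, H:9, Br:1, O:2.

C9H9BrO2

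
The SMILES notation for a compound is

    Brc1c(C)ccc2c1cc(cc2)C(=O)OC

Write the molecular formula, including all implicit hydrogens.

Walk through each heavy atom and fill implicit hydrogens from standard valence (C 4, N 3, O 2, S 2, halogen 1); for lowercase aromatic atoms, an aromatic c carries 1 H when it has two neighbours and 0 H with three, and aromatic n carries 0 H:
  atom 1: Br (halogen, monovalent) → 0 H
  atom 2: aromatic c, 3 neighbours → 0 H
  atom 3: aromatic c, 3 neighbours → 0 H
  atom 4: C, bond orders sum to 1 (valence 4) → 3 H
  atom 5: aromatic c, 2 neighbours → 1 H
  atom 6: aromatic c, 2 neighbours → 1 H
  atom 7: aromatic c, 3 neighbours → 0 H
  atom 8: aromatic c, 3 neighbours → 0 H
  atom 9: aromatic c, 2 neighbours → 1 H
  atom 10: aromatic c, 3 neighbours → 0 H
  atom 11: aromatic c, 2 neighbours → 1 H
  atom 12: aromatic c, 2 neighbours → 1 H
  atom 13: C, bond orders sum to 4 (valence 4) → 0 H
  atom 14: O, bond orders sum to 2 (valence 2) → 0 H
  atom 15: O, bond orders sum to 2 (valence 2) → 0 H
  atom 16: C, bond orders sum to 1 (valence 4) → 3 H
Totals → C:13, H:11, Br:1, O:2.
In Hill order: C13H11BrO2.

C13H11BrO2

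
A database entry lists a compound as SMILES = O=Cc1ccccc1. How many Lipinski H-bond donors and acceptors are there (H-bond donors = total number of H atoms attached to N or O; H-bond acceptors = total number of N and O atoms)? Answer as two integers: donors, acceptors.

Donors: find every N or O and count the H atoms it carries.
  atom 1 (O): bond orders sum to 2 → 0 H
Lipinski HBD = 0.
Acceptors: N atoms = 0, O atoms = 1 → HBA = 1.

0, 1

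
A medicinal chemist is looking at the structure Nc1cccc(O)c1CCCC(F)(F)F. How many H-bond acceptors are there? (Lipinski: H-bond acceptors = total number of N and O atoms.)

2

N atoms: 1; O atoms: 1.
Lipinski HBA = 1 + 1 = 2.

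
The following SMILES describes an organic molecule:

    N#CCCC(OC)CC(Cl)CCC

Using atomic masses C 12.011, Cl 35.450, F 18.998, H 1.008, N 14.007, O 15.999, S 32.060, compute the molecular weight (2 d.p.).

First, the molecular formula is C10H18ClNO (counting implicit H from valence).
  C: 10 × 12.011 = 120.110
  Cl: 1 × 35.450 = 35.450
  H: 18 × 1.008 = 18.144
  N: 1 × 14.007 = 14.007
  O: 1 × 15.999 = 15.999
Sum: 10×12.011 + 1×35.450 + 18×1.008 + 1×14.007 + 1×15.999 = 203.710 → 203.71 g/mol.

203.71 g/mol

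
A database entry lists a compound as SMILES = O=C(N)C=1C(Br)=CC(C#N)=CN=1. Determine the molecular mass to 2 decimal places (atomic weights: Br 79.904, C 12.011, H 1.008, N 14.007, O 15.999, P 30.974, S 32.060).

First, the molecular formula is C7H4BrN3O (counting implicit H from valence).
  Br: 1 × 79.904 = 79.904
  C: 7 × 12.011 = 84.077
  H: 4 × 1.008 = 4.032
  N: 3 × 14.007 = 42.021
  O: 1 × 15.999 = 15.999
Sum: 1×79.904 + 7×12.011 + 4×1.008 + 3×14.007 + 1×15.999 = 226.033 → 226.03 g/mol.

226.03 g/mol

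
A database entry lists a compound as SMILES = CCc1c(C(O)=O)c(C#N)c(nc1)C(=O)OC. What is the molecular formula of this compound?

Walk through each heavy atom and fill implicit hydrogens from standard valence (C 4, N 3, O 2, S 2, halogen 1); for lowercase aromatic atoms, an aromatic c carries 1 H when it has two neighbours and 0 H with three, and aromatic n carries 0 H:
  atom 1: C, bond orders sum to 1 (valence 4) → 3 H
  atom 2: C, bond orders sum to 2 (valence 4) → 2 H
  atom 3: aromatic c, 3 neighbours → 0 H
  atom 4: aromatic c, 3 neighbours → 0 H
  atom 5: C, bond orders sum to 4 (valence 4) → 0 H
  atom 6: O, bond orders sum to 1 (valence 2) → 1 H
  atom 7: O, bond orders sum to 2 (valence 2) → 0 H
  atom 8: aromatic c, 3 neighbours → 0 H
  atom 9: C, bond orders sum to 4 (valence 4) → 0 H
  atom 10: N, bond orders sum to 3 (valence 3) → 0 H
  atom 11: aromatic c, 3 neighbours → 0 H
  atom 12: aromatic n, 2 neighbours → 0 H
  atom 13: aromatic c, 2 neighbours → 1 H
  atom 14: C, bond orders sum to 4 (valence 4) → 0 H
  atom 15: O, bond orders sum to 2 (valence 2) → 0 H
  atom 16: O, bond orders sum to 2 (valence 2) → 0 H
  atom 17: C, bond orders sum to 1 (valence 4) → 3 H
Totals → C:11, H:10, N:2, O:4.
In Hill order: C11H10N2O4.

C11H10N2O4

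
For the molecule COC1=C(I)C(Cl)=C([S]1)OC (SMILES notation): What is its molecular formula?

Walk through each heavy atom and fill implicit hydrogens from standard valence (C 4, N 3, O 2, S 2, halogen 1):
  atom 1: C, bond orders sum to 1 (valence 4) → 3 H
  atom 2: O, bond orders sum to 2 (valence 2) → 0 H
  atom 3: C, bond orders sum to 4 (valence 4) → 0 H
  atom 4: C, bond orders sum to 4 (valence 4) → 0 H
  atom 5: I (halogen, monovalent) → 0 H
  atom 6: C, bond orders sum to 4 (valence 4) → 0 H
  atom 7: Cl (halogen, monovalent) → 0 H
  atom 8: C, bond orders sum to 4 (valence 4) → 0 H
  atom 9: S with explicit H count 0
  atom 10: O, bond orders sum to 2 (valence 2) → 0 H
  atom 11: C, bond orders sum to 1 (valence 4) → 3 H
Totals → C:6, H:6, Cl:1, I:1, O:2, S:1.

C6H6ClIO2S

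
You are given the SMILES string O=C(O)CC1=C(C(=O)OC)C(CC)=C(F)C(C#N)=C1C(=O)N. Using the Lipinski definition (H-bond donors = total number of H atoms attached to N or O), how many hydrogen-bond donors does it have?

3

Donors: find every N or O and count the H atoms it carries.
  atom 1 (O): bond orders sum to 2 → 0 H
  atom 3 (O): bond orders sum to 1 → 1 H
  atom 8 (O): bond orders sum to 2 → 0 H
  atom 9 (O): bond orders sum to 2 → 0 H
  atom 18 (N): bond orders sum to 3 → 0 H
  atom 21 (O): bond orders sum to 2 → 0 H
  atom 22 (N): bond orders sum to 1 → 2 H
Lipinski HBD = 3.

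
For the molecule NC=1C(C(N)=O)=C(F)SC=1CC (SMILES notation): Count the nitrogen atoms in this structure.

Scan the SMILES for N atoms (remember two-letter symbols like Cl and Br are single atoms).
Nitrogen count: 2.

2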